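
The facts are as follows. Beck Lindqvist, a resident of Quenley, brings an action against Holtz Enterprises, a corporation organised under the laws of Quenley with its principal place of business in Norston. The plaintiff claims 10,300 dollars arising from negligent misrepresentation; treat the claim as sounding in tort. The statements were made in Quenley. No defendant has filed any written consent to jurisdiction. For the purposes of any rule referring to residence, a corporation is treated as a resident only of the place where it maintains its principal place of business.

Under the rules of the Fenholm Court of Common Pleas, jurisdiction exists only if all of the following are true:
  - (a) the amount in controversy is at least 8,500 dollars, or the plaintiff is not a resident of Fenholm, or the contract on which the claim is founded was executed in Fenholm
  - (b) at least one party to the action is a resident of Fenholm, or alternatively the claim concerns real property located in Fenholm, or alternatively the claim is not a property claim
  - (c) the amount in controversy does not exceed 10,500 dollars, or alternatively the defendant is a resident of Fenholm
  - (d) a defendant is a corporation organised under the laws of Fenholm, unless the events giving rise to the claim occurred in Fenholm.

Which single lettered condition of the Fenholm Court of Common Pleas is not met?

(d)

The Fenholm Court of Common Pleas:
  (a) The amount in controversy is 10,300 dollars, which meets the 8,500 dollars floor — that alternative is enough. Condition met.
  (b) The claim is a tort claim, not a property claim — that alternative is enough. Condition met.
  (c) The amount in controversy is 10,300 dollars, within the 10,500 dollars ceiling, so this disjunct is met. Satisfied.
  (d) The corporate defendant(s) are organised in Quenley, not Fenholm. Nor does the 'unless' clause help: the operative events occurred in Quenley, not Fenholm. Condition not met.
Only condition (d) fails.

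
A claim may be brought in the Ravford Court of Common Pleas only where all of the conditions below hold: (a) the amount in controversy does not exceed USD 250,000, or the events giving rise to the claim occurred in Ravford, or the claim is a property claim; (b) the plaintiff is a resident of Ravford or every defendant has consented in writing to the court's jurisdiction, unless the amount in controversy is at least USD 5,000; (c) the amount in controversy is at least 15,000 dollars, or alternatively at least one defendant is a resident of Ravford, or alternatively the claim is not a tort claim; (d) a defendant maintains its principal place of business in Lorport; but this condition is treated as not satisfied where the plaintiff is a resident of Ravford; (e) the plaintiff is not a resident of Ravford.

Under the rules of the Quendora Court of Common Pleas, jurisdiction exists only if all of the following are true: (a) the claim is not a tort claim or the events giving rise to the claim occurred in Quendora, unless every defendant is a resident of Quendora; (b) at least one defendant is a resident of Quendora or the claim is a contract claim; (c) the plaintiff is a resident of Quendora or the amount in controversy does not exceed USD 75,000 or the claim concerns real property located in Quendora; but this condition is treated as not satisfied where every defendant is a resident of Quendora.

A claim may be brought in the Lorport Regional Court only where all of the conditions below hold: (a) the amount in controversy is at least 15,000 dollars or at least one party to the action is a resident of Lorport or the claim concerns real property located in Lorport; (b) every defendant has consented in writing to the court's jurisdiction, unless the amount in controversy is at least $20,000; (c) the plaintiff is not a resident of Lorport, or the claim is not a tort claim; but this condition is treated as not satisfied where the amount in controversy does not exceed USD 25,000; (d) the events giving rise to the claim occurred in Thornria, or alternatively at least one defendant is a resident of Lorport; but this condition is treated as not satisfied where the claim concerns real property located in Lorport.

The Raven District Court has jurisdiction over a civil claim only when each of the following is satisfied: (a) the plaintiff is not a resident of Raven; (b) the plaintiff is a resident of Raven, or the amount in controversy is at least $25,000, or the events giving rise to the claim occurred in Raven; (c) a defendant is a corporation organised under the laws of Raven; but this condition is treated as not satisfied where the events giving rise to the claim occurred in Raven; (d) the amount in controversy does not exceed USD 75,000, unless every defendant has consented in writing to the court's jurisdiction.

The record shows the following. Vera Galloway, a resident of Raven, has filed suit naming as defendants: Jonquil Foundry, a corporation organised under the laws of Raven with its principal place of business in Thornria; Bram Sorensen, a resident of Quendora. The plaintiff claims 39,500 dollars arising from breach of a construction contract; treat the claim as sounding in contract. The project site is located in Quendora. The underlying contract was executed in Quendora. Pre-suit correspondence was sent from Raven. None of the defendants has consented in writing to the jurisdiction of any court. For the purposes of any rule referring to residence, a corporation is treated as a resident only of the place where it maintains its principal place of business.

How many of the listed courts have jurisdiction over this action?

1

The Ravford Court of Common Pleas:
  (a) The amount in controversy is $39,500, within the $250,000 ceiling, so one alternative holds. Condition met.
  (b) The plaintiff resides in Raven, not Ravford; no such written consent has been filed — no alternative holds. However, the amount in controversy is USD 39,500, which meets the 5,000 dollars floor, so the 'unless' proviso supplies this condition. Condition met.
  (c) The amount in controversy is USD 39,500, which meets the 15,000 dollars floor, so this disjunct is met. Condition met.
  (d) The corporate defendant(s) have their principal place of business in Thornria, not Lorport. Condition not met.
  (e) The plaintiff resides in Raven, which is not Ravford. Condition met.
  → The court lacks jurisdiction.
The Quendora Court of Common Pleas:
  (a) The claim is a contract claim, not a tort claim, which satisfies one of the alternatives. Condition met.
  (b) Bram Sorensen resides in Quendora — that alternative is enough. Met.
  (c) The amount in controversy is USD 39,500, within the 75,000 dollars ceiling, so this disjunct is met. And the carve-out is inapplicable — the defendants reside as follows — Jonquil Foundry in Thornria, Bram Sorensen in Quendora — not all in Quendora. Satisfied.
  → All conditions met; jurisdiction exists.
The Lorport Regional Court:
  (a) The amount in controversy is 39,500 dollars, which meets the 15,000 dollars floor, so one alternative holds. Condition met.
  (b) No such written consent has been filed. But the amount in controversy is $39,500, which meets the $20,000 floor, and the 'unless' clause therefore excuses the requirement. Met.
  (c) The plaintiff resides in Raven, which is not Lorport, which satisfies one of the alternatives. And the carve-out is inapplicable — the amount in controversy is USD 39,500, above the 25,000 dollars ceiling. Condition met.
  (d) The operative events occurred in Quendora, not Thornria; no defendant resides in Lorport (they reside in Thornria, Quendora) — no alternative holds. Not satisfied.
  → Not every requirement is met — no jurisdiction.
The Raven District Court:
  (a) The plaintiff resides in Raven. Not met.
  (b) The plaintiff resides in Raven — that alternative is enough. Satisfied.
  (c) Jonquil Foundry is organised under the laws of Raven. The carve-out does not apply: the operative events occurred in Quendora, not Raven. Satisfied.
  (d) The amount in controversy is 39,500 dollars, within the 75,000 dollars ceiling. Condition met.
  → At least one condition fails; no jurisdiction.
Courts with jurisdiction: the Quendora Court of Common Pleas — 1 in total.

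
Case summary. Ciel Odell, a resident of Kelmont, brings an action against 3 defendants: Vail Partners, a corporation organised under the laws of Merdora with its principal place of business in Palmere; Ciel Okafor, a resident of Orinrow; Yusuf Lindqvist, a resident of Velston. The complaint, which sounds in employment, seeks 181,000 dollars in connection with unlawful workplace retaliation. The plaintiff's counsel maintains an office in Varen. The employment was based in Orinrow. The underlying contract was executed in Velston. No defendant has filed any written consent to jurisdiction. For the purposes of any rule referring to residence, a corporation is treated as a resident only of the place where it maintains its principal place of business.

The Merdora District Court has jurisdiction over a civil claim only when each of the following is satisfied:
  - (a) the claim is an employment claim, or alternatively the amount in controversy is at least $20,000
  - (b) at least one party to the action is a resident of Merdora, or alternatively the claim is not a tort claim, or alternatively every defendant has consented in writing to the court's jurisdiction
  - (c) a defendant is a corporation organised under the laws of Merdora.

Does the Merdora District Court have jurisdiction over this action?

The Merdora District Court:
  (a) The claim is an employment claim — that alternative is enough. Condition met.
  (b) The claim is an employment claim, not a tort claim, so one alternative holds. Satisfied.
  (c) Vail Partners is organised under the laws of Merdora. Condition met.
  → Jurisdiction lies.

Yes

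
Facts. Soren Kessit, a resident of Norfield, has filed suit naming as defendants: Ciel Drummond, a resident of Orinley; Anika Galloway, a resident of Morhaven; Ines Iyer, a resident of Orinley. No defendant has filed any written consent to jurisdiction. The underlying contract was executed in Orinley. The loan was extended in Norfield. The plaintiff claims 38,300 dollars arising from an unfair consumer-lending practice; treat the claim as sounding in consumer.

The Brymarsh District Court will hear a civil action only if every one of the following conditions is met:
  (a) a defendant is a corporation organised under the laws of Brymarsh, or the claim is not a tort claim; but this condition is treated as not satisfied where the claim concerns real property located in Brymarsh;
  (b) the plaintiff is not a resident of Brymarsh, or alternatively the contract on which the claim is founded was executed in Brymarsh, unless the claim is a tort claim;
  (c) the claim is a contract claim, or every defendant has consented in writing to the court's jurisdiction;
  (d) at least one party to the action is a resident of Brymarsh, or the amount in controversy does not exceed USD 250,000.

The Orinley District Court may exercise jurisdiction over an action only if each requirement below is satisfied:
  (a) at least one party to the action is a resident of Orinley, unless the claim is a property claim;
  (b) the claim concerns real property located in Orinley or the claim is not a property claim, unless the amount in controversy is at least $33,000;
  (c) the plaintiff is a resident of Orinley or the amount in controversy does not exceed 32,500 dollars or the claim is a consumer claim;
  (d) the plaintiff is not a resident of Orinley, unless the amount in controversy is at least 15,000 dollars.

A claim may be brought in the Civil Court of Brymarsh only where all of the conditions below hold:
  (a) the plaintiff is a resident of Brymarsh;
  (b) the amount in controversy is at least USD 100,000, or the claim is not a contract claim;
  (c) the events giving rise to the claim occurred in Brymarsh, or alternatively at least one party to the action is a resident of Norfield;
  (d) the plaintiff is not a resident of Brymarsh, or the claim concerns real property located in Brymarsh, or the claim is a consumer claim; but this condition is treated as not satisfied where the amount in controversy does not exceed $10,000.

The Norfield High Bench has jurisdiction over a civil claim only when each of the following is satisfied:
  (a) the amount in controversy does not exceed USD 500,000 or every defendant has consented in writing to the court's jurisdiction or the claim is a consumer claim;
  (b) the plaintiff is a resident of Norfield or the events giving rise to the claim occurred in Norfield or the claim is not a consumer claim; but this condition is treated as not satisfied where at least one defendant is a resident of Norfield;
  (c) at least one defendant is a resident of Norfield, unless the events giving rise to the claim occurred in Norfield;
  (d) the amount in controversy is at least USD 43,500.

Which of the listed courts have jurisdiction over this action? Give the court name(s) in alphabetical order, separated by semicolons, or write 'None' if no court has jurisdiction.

the Orinley District Court

The Brymarsh District Court:
  (a) The claim is a consumer claim, not a tort claim, so one alternative holds. And the carve-out is inapplicable — the claim does not concern real property. Satisfied.
  (b) The plaintiff resides in Norfield, which is not Brymarsh, so this disjunct is met. Satisfied.
  (c) The claim is a consumer claim, not a contract claim; no such written consent has been filed — no alternative holds. Condition not met.
  (d) The amount in controversy is $38,300, within the $250,000 ceiling — that alternative is enough. Met.
  → Not every requirement is met — no jurisdiction.
The Orinley District Court:
  (a) Ciel Drummond resides in Orinley. Satisfied.
  (b) The claim is a consumer claim, not a property claim — that alternative is enough. Met.
  (c) The claim is a consumer claim, which satisfies one of the alternatives. Met.
  (d) The plaintiff resides in Norfield, which is not Orinley. Satisfied.
  → Every requirement is satisfied — jurisdiction.
The Civil Court of Brymarsh:
  (a) The plaintiff resides in Norfield, not Brymarsh. Fails.
  (b) The claim is a consumer claim, not a contract claim — that alternative is enough. Met.
  (c) Soren Kessit resides in Norfield, which satisfies one of the alternatives. Satisfied.
  (d) The plaintiff resides in Norfield, which is not Brymarsh, which satisfies one of the alternatives. The carve-out does not apply: the amount in controversy is USD 38,300, above the 10,000 dollars ceiling. Condition met.
  → The court lacks jurisdiction.
The Norfield High Bench:
  (a) The amount in controversy is USD 38,300, within the $500,000 ceiling, which satisfies one of the alternatives. Met.
  (b) The plaintiff resides in Norfield, which satisfies one of the alternatives. The carve-out does not apply: no defendant resides in Norfield (they reside in Orinley, Morhaven, Orinley). Condition met.
  (c) No defendant resides in Norfield (they reside in Orinley, Morhaven, Orinley). The proviso rescues it, though: the operative events occurred in Norfield. Met.
  (d) The amount in controversy is 38,300 dollars, below the 43,500 dollars floor. Not met.
  → At least one condition fails; no jurisdiction.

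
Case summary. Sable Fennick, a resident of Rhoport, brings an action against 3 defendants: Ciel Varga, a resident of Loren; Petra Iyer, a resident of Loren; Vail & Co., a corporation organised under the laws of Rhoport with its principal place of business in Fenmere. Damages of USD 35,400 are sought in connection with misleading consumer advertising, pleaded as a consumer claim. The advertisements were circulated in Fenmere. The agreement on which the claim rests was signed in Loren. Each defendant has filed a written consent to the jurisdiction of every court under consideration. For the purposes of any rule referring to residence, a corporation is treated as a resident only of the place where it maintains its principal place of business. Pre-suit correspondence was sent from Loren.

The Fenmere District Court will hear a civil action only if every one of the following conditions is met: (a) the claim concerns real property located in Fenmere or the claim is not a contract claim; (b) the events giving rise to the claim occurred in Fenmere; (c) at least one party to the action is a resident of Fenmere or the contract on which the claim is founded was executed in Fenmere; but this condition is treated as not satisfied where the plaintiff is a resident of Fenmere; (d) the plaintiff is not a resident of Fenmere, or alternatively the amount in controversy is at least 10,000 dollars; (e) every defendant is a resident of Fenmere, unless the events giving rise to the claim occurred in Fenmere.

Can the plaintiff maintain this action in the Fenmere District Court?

The Fenmere District Court:
  (a) The claim is a consumer claim, not a contract claim, so one alternative holds. Met.
  (b) The operative events occurred in Fenmere. Condition met.
  (c) Vail & Co. resides in Fenmere, so one alternative holds. The exception is not triggered, since the plaintiff resides in Rhoport, not Fenmere. Satisfied.
  (d) The plaintiff resides in Rhoport, which is not Fenmere, so one alternative holds. Met.
  (e) The defendants reside as follows — Ciel Varga in Loren, Petra Iyer in Loren, Vail & Co. in Fenmere — not all in Fenmere. However, the operative events occurred in Fenmere, so the 'unless' proviso supplies this condition. Met.
  → Every requirement is satisfied — jurisdiction.

Yes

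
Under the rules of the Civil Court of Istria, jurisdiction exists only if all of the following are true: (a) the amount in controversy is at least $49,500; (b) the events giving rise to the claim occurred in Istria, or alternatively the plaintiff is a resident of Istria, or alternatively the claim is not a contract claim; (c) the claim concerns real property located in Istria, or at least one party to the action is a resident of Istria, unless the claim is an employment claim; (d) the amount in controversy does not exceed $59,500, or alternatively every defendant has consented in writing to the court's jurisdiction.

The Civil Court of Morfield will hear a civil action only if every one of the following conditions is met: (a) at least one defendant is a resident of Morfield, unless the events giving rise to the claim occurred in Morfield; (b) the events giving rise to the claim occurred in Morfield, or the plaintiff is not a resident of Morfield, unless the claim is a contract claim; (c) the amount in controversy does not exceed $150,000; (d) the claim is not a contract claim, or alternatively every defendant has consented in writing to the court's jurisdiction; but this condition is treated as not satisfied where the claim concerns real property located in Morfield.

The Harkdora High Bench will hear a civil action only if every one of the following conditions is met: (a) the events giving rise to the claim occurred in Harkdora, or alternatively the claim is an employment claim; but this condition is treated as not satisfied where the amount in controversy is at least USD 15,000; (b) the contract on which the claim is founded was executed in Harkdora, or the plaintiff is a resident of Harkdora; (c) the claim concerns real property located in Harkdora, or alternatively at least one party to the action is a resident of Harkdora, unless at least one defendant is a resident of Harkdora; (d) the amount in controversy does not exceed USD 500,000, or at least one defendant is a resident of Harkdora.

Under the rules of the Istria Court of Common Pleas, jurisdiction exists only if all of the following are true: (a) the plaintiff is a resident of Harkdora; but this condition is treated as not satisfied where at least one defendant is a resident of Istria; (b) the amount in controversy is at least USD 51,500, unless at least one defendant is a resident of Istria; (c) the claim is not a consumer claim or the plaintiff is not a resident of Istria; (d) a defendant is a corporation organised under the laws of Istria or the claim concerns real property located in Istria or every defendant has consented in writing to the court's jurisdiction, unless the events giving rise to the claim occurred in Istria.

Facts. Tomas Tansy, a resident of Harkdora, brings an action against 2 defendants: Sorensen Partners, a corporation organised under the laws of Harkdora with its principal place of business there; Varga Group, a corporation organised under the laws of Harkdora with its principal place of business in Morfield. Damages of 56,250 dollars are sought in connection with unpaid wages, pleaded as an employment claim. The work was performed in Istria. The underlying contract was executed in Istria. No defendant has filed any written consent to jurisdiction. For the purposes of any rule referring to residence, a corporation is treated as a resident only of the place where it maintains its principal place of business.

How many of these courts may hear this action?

The Civil Court of Istria:
  (a) The amount in controversy is 56,250 dollars, which meets the $49,500 floor. Satisfied.
  (b) The operative events occurred in Istria, so one alternative holds. Met.
  (c) The claim does not concern real property; no party resides in Istria — every alternative fails. But the claim is an employment claim, and the 'unless' clause therefore excuses the requirement. Met.
  (d) The amount in controversy is USD 56,250, within the USD 59,500 ceiling — that alternative is enough. Satisfied.
  → The court has jurisdiction.
The Civil Court of Morfield:
  (a) Varga Group resides in Morfield. Met.
  (b) The plaintiff resides in Harkdora, which is not Morfield, so this disjunct is met. Met.
  (c) The amount in controversy is $56,250, within the USD 150,000 ceiling. Satisfied.
  (d) The claim is an employment claim, not a contract claim — that alternative is enough. The exception is not triggered, since the claim does not concern real property. Met.
  → Jurisdiction lies.
The Harkdora High Bench:
  (a) The claim is an employment claim — that alternative is enough. However, the amount in controversy is $56,250, which meets the 15,000 dollars floor, which falls within the stated exception and so defeats the condition. Not satisfied.
  (b) The plaintiff resides in Harkdora, so one alternative holds. Condition met.
  (c) Tomas Tansy resides in Harkdora, which satisfies one of the alternatives. Satisfied.
  (d) The amount in controversy is USD 56,250, within the 500,000 dollars ceiling, so this disjunct is met. Condition met.
  → At least one condition fails; no jurisdiction.
The Istria Court of Common Pleas:
  (a) The plaintiff resides in Harkdora. And the carve-out is inapplicable — no defendant resides in Istria (they reside in Harkdora, Morfield). Condition met.
  (b) The amount in controversy is USD 56,250, which meets the $51,500 floor. Satisfied.
  (c) The claim is an employment claim, not a consumer claim — that alternative is enough. Condition met.
  (d) The corporate defendant(s) are organised in Harkdora, not Istria; the claim does not concern real property; no such written consent has been filed — no alternative holds. However, the operative events occurred in Istria, so the 'unless' proviso supplies this condition. Met.
  → All conditions met; jurisdiction exists.
Courts with jurisdiction: the Civil Court of Istria, the Civil Court of Morfield, the Istria Court of Common Pleas — 3 in total.

3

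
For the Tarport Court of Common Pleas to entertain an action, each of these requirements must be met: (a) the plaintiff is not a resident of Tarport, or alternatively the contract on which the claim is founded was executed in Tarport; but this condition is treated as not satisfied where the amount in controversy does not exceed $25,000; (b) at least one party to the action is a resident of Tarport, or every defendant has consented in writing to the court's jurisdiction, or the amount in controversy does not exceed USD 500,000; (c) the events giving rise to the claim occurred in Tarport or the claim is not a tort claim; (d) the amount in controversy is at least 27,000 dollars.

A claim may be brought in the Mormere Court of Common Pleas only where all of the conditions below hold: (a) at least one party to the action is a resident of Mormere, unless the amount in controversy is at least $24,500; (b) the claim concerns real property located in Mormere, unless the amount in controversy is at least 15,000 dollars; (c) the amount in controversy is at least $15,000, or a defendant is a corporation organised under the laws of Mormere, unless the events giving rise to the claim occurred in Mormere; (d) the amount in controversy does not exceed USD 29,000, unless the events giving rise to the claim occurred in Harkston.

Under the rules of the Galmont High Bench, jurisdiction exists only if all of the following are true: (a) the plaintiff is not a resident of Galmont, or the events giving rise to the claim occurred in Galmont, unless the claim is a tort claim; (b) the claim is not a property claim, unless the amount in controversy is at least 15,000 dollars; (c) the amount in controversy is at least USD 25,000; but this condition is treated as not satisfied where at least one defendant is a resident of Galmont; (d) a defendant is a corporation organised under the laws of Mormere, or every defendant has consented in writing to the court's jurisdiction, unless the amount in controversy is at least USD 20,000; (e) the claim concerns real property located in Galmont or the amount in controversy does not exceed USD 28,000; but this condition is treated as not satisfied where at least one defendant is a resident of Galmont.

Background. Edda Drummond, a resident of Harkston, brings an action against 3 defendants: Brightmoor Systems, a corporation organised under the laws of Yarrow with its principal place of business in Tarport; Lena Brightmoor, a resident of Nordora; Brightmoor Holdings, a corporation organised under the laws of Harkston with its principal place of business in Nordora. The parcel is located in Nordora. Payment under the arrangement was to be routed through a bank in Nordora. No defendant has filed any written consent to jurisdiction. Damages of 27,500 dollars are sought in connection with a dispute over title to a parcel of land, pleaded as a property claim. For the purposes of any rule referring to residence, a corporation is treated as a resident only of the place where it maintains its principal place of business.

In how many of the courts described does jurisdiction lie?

3

The Tarport Court of Common Pleas:
  (a) The plaintiff resides in Harkston, which is not Tarport — that alternative is enough. And the carve-out is inapplicable — the amount in controversy is 27,500 dollars, above the $25,000 ceiling. Met.
  (b) Brightmoor Systems resides in Tarport, so one alternative holds. Met.
  (c) The claim is a property claim, not a tort claim, so one alternative holds. Satisfied.
  (d) The amount in controversy is $27,500, which meets the USD 27,000 floor. Met.
  → Jurisdiction lies.
The Mormere Court of Common Pleas:
  (a) No party resides in Mormere. The proviso rescues it, though: the amount in controversy is 27,500 dollars, which meets the $24,500 floor. Satisfied.
  (b) The property lies in Nordora, not Mormere. But the amount in controversy is $27,500, which meets the $15,000 floor, and the 'unless' clause therefore excuses the requirement. Satisfied.
  (c) The amount in controversy is 27,500 dollars, which meets the USD 15,000 floor — that alternative is enough. Condition met.
  (d) The amount in controversy is 27,500 dollars, within the USD 29,000 ceiling. Condition met.
  → Jurisdiction lies.
The Galmont High Bench:
  (a) The plaintiff resides in Harkston, which is not Galmont, which satisfies one of the alternatives. Condition met.
  (b) The claim is a property claim. But the amount in controversy is $27,500, which meets the USD 15,000 floor, and the 'unless' clause therefore excuses the requirement. Condition met.
  (c) The amount in controversy is USD 27,500, which meets the $25,000 floor. The carve-out does not apply: no defendant resides in Galmont (they reside in Tarport, Nordora, Nordora). Satisfied.
  (d) The corporate defendant(s) are organised in Harkston, Yarrow, not Mormere; no such written consent has been filed — every alternative fails. However, the amount in controversy is $27,500, which meets the $20,000 floor, so the 'unless' proviso supplies this condition. Met.
  (e) The amount in controversy is $27,500, within the $28,000 ceiling — that alternative is enough. The exception is not triggered, since no defendant resides in Galmont (they reside in Tarport, Nordora, Nordora). Condition met.
  → All conditions met; jurisdiction exists.
Courts with jurisdiction: the Tarport Court of Common Pleas, the Mormere Court of Common Pleas, the Galmont High Bench — 3 in total.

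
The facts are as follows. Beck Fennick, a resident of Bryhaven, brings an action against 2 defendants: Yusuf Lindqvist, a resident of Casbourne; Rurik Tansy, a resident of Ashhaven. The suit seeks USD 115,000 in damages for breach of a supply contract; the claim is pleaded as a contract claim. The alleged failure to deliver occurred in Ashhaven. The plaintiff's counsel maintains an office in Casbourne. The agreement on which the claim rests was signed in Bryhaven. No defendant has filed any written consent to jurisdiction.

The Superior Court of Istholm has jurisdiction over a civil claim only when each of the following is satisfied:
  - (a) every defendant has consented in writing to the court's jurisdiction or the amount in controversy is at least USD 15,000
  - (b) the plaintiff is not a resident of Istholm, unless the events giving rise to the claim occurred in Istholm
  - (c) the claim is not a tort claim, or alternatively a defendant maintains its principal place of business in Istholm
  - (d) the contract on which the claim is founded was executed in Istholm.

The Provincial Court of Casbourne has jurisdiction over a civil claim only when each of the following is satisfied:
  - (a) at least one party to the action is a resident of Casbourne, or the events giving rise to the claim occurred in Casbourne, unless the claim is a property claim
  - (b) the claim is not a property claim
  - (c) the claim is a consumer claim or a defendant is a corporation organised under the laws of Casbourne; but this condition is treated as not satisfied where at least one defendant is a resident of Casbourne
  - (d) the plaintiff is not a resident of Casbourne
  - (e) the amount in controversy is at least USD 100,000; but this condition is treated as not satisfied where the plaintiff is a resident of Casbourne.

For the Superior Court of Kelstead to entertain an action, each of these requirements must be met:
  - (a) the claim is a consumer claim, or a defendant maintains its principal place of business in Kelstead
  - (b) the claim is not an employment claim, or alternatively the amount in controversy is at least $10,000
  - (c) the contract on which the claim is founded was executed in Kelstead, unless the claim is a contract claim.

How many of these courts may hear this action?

The Superior Court of Istholm:
  (a) The amount in controversy is $115,000, which meets the 15,000 dollars floor, which satisfies one of the alternatives. Met.
  (b) The plaintiff resides in Bryhaven, which is not Istholm. Met.
  (c) The claim is a contract claim, not a tort claim — that alternative is enough. Condition met.
  (d) The contract was executed in Bryhaven, not Istholm. Fails.
  → At least one condition fails; no jurisdiction.
The Provincial Court of Casbourne:
  (a) Yusuf Lindqvist resides in Casbourne, so one alternative holds. Met.
  (b) The claim is a contract claim, not a property claim. Condition met.
  (c) The claim is a contract claim, not a consumer claim; no defendant is a corporation — none of the alternatives is met. Not satisfied.
  (d) The plaintiff resides in Bryhaven, which is not Casbourne. Met.
  (e) The amount in controversy is USD 115,000, which meets the $100,000 floor. The exception is not triggered, since the plaintiff resides in Bryhaven, not Casbourne. Met.
  → Not every requirement is met — no jurisdiction.
The Superior Court of Kelstead:
  (a) The claim is a contract claim, not a consumer claim; no defendant is a corporation — none of the alternatives is met. Condition not met.
  (b) The claim is a contract claim, not an employment claim, so one alternative holds. Met.
  (c) The contract was executed in Bryhaven, not Kelstead. The proviso rescues it, though: the claim is a contract claim. Condition met.
  → The court lacks jurisdiction.
No court satisfies all of its conditions.

0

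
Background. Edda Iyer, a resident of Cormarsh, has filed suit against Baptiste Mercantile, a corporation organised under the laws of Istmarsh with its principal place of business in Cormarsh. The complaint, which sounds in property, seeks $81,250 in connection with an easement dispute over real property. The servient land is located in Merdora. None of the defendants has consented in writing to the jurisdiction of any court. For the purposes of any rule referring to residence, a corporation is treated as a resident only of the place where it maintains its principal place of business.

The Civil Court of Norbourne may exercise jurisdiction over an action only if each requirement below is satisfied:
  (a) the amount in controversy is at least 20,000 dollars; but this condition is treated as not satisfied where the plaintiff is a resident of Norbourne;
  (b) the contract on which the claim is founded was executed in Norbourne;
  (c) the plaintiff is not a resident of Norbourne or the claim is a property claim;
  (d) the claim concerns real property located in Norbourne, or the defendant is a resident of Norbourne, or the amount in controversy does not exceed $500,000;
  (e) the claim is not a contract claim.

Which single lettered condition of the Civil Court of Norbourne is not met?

(b)

The Civil Court of Norbourne:
  (a) The amount in controversy is 81,250 dollars, which meets the 20,000 dollars floor. And the carve-out is inapplicable — the plaintiff resides in Cormarsh, not Norbourne. Met.
  (b) No contract (and hence no place of execution) is alleged. Condition not met.
  (c) The plaintiff resides in Cormarsh, which is not Norbourne — that alternative is enough. Satisfied.
  (d) The amount in controversy is 81,250 dollars, within the 500,000 dollars ceiling — that alternative is enough. Satisfied.
  (e) The claim is a property claim, not a contract claim. Met.
Only condition (b) fails.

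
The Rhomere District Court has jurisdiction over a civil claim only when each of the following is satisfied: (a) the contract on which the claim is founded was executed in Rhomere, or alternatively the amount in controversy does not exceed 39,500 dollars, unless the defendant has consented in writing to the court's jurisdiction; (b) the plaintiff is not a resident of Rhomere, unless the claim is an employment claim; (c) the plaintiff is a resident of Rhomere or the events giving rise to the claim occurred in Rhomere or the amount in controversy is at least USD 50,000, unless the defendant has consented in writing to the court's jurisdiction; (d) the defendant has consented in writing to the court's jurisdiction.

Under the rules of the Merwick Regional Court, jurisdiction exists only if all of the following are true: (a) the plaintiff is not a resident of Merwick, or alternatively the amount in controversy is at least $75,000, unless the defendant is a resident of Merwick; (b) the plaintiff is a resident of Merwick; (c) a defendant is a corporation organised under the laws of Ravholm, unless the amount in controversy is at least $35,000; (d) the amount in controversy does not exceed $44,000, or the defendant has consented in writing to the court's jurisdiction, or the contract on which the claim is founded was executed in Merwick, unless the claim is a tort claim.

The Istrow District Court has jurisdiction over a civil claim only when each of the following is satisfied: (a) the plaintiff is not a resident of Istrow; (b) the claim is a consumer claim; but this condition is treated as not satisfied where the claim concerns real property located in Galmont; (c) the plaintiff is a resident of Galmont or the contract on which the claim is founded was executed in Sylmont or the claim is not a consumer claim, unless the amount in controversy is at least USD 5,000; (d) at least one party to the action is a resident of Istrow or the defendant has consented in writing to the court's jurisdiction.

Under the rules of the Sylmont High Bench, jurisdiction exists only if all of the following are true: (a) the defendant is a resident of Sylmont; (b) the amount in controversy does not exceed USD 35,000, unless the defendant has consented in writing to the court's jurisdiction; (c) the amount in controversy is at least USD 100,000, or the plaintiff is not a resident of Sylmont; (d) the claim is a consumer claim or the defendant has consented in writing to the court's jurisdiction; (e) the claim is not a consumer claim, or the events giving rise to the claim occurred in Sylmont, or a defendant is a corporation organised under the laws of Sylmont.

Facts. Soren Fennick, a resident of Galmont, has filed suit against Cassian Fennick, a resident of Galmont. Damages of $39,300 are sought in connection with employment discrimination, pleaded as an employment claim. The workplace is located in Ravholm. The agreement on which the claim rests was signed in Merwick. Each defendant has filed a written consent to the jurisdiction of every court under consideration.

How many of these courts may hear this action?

The Rhomere District Court:
  (a) The amount in controversy is USD 39,300, within the 39,500 dollars ceiling — that alternative is enough. Satisfied.
  (b) The plaintiff resides in Galmont, which is not Rhomere. Condition met.
  (c) The plaintiff resides in Galmont, not Rhomere; the operative events occurred in Ravholm, not Rhomere; the amount in controversy is USD 39,300, below the $50,000 floor — every alternative fails. The proviso rescues it, though: every defendant has filed written consent. Condition met.
  (d) Every defendant has filed written consent. Condition met.
  → The court has jurisdiction.
The Merwick Regional Court:
  (a) The plaintiff resides in Galmont, which is not Merwick, so one alternative holds. Satisfied.
  (b) The plaintiff resides in Galmont, not Merwick. Fails.
  (c) No defendant is a corporation. The proviso rescues it, though: the amount in controversy is 39,300 dollars, which meets the $35,000 floor. Met.
  (d) The amount in controversy is $39,300, within the 44,000 dollars ceiling, so one alternative holds. Satisfied.
  → No jurisdiction.
The Istrow District Court:
  (a) The plaintiff resides in Galmont, which is not Istrow. Met.
  (b) The claim is an employment claim, not a consumer claim. Not satisfied.
  (c) The plaintiff resides in Galmont, so one alternative holds. Condition met.
  (d) Every defendant has filed written consent, so one alternative holds. Satisfied.
  → Not every requirement is met — no jurisdiction.
The Sylmont High Bench:
  (a) The defendant resides in Galmont, not Sylmont. Not satisfied.
  (b) The amount in controversy is 39,300 dollars, above the $35,000 ceiling. The proviso rescues it, though: every defendant has filed written consent. Satisfied.
  (c) The plaintiff resides in Galmont, which is not Sylmont — that alternative is enough. Met.
  (d) Every defendant has filed written consent, so this disjunct is met. Condition met.
  (e) The claim is an employment claim, not a consumer claim, so one alternative holds. Met.
  → No jurisdiction.
Courts with jurisdiction: the Rhomere District Court — 1 in total.

1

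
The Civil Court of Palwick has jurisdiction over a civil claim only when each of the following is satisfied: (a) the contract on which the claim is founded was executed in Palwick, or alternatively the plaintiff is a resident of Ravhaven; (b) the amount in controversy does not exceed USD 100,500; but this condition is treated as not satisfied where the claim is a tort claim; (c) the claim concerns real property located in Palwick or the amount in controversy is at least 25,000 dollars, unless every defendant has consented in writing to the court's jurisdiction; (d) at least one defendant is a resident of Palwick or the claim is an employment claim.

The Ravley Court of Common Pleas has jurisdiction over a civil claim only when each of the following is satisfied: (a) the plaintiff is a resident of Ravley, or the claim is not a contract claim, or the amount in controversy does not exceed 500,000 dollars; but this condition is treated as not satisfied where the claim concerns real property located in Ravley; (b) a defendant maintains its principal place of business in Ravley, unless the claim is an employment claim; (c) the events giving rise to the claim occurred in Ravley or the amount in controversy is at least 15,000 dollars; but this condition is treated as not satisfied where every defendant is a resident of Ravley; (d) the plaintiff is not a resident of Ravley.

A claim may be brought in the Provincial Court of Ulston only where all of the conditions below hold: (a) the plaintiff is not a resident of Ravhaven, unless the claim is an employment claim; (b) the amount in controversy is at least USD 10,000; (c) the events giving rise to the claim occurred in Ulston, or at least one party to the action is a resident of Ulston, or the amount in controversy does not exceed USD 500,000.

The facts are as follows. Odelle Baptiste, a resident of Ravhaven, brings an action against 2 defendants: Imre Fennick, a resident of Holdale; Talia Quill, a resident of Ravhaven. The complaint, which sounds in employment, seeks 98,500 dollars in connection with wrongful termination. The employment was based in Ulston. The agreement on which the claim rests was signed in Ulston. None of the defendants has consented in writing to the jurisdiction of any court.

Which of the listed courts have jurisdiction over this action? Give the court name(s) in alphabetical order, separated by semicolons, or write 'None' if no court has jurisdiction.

the Civil Court of Palwick; the Provincial Court of Ulston; the Ravley Court of Common Pleas

The Civil Court of Palwick:
  (a) The plaintiff resides in Ravhaven, which satisfies one of the alternatives. Condition met.
  (b) The amount in controversy is $98,500, within the USD 100,500 ceiling. The exception is not triggered, since the claim is an employment claim, not a tort claim. Met.
  (c) The amount in controversy is USD 98,500, which meets the $25,000 floor, which satisfies one of the alternatives. Satisfied.
  (d) The claim is an employment claim, so one alternative holds. Met.
  → Every requirement is satisfied — jurisdiction.
The Ravley Court of Common Pleas:
  (a) The claim is an employment claim, not a contract claim, so one alternative holds. The carve-out does not apply: the claim does not concern real property. Met.
  (b) No defendant is a corporation. However, the claim is an employment claim, so the 'unless' proviso supplies this condition. Met.
  (c) The amount in controversy is USD 98,500, which meets the $15,000 floor — that alternative is enough. The carve-out does not apply: the defendants reside as follows — Imre Fennick in Holdale, Talia Quill in Ravhaven — not all in Ravley. Met.
  (d) The plaintiff resides in Ravhaven, which is not Ravley. Met.
  → Every requirement is satisfied — jurisdiction.
The Provincial Court of Ulston:
  (a) The plaintiff resides in Ravhaven. But the claim is an employment claim, and the 'unless' clause therefore excuses the requirement. Satisfied.
  (b) The amount in controversy is $98,500, which meets the $10,000 floor. Condition met.
  (c) The operative events occurred in Ulston, so this disjunct is met. Condition met.
  → Jurisdiction lies.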